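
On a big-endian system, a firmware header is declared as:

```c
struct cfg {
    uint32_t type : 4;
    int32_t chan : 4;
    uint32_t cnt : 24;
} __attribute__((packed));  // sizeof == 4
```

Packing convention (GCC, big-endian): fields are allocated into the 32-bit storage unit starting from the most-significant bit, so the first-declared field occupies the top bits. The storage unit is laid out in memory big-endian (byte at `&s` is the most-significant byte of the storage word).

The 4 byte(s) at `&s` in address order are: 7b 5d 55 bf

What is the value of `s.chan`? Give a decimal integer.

-5

[0]=0x7b [1]=0x5d [2]=0x55 [3]=0xbf (big-endian) → word 0x7b5d55bf
type [28+:4] = (word>>28) & 0xf = 7
chan [24+:4] = (word>>24) & 0xf = 11  ←
cnt [0+:24] = (word>>0) & 0xffffff = 6116799
chan signed 4b, MSB=1: 11 - 16 = -5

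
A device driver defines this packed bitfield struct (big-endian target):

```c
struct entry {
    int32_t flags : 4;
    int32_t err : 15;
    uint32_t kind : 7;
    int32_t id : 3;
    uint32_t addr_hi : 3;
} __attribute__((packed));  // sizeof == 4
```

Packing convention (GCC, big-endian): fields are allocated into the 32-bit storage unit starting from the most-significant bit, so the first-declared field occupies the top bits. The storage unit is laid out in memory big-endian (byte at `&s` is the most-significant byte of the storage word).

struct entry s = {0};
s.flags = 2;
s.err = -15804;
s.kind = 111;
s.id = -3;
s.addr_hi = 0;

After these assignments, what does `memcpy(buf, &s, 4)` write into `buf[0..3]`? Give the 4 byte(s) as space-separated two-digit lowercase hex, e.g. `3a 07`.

flags (4b) val=2 bits=0x2 at bit 28: 0x20000000
err (15b) val=-15804 bits=0x4244 at bit 13: 0x28488000
kind (7b) val=111 bits=0x6f at bit 6: 0x28489bc0
id (3b) val=-3 bits=0x5 at bit 3: 0x28489be8
addr_hi (3b) val=0 bits=0x0 at bit 0: 0x28489be8
word = 0x28489be8 → big-endian bytes:
  [0]=0x28  [1]=0x48  [2]=0x9b  [3]=0xe8

28 48 9b e8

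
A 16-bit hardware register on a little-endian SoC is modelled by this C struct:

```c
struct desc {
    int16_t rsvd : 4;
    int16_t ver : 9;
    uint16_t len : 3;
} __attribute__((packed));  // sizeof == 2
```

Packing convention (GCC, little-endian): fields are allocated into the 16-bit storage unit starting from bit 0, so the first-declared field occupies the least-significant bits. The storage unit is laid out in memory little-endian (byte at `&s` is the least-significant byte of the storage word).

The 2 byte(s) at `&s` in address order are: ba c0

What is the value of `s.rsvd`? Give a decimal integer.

-6

[0]=0xba [1]=0xc0 (little-endian) → word 0xc0ba
rsvd [0+:4] = (word>>0) & 0xf = 10  ←
ver [4+:9] = (word>>4) & 0x1ff = 11
len [13+:3] = (word>>13) & 0x7 = 6
rsvd signed 4b, MSB=1: 10 - 16 = -6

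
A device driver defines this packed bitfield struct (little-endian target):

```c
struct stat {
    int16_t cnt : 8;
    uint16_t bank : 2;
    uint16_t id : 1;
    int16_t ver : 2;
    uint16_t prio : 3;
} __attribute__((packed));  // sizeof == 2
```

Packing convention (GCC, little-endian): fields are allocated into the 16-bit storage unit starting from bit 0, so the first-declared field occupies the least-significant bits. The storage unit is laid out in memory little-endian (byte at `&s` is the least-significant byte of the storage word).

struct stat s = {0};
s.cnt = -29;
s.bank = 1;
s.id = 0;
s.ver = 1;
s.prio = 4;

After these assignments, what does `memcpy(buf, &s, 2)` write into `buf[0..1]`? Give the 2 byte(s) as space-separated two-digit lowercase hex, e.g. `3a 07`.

e3 89

cnt (8b) val=-29 bits=0xe3 at bit 0: 0x00e3
bank (2b) val=1 bits=0x1 at bit 8: 0x01e3
id (1b) val=0 bits=0x0 at bit 10: 0x01e3
ver (2b) val=1 bits=0x1 at bit 11: 0x09e3
prio (3b) val=4 bits=0x4 at bit 13: 0x89e3
word = 0x89e3 → little-endian bytes:
  [0]=0xe3  [1]=0x89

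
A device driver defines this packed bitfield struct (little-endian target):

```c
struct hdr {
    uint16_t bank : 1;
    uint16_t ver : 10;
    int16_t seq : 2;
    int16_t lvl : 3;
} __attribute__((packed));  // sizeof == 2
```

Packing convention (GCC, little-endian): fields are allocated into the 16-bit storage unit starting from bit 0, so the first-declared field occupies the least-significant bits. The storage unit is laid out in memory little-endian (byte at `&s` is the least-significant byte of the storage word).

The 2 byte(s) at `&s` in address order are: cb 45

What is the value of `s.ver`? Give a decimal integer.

741

[0]=0xcb [1]=0x45 (little-endian) → word 0x45cb
bank [0+:1] = (word>>0) & 0x1 = 1
ver [1+:10] = (word>>1) & 0x3ff = 741  ←
seq [11+:2] = (word>>11) & 0x3 = 0
lvl [13+:3] = (word>>13) & 0x7 = 2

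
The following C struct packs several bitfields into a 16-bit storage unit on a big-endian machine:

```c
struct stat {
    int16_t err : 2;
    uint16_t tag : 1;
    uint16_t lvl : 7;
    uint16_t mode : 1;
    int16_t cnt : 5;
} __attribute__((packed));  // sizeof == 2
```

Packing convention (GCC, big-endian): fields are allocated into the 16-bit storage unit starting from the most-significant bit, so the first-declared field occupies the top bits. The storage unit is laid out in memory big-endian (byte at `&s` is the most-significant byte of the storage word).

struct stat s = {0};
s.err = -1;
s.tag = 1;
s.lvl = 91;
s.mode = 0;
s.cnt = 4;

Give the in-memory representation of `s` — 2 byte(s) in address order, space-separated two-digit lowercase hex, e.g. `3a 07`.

f6 c4

err (2b) val=-1 bits=0x3 at bit 14: 0xc000
tag (1b) val=1 bits=0x1 at bit 13: 0xe000
lvl (7b) val=91 bits=0x5b at bit 6: 0xf6c0
mode (1b) val=0 bits=0x0 at bit 5: 0xf6c0
cnt (5b) val=4 bits=0x4 at bit 0: 0xf6c4
word = 0xf6c4 → big-endian bytes:
  [0]=0xf6  [1]=0xc4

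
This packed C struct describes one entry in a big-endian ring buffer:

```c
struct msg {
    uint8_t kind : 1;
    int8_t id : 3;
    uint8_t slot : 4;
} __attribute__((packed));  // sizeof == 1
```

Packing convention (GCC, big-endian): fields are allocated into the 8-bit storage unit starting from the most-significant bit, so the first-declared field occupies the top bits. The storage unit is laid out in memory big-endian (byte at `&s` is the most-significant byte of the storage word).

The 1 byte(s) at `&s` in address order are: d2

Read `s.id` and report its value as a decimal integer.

-3

[0]=0xd2 (big-endian) → word 0xd2
kind [7+:1] = (word>>7) & 0x1 = 1
id [4+:3] = (word>>4) & 0x7 = 5  ←
slot [0+:4] = (word>>0) & 0xf = 2
id signed 3b, MSB=1: 5 - 8 = -3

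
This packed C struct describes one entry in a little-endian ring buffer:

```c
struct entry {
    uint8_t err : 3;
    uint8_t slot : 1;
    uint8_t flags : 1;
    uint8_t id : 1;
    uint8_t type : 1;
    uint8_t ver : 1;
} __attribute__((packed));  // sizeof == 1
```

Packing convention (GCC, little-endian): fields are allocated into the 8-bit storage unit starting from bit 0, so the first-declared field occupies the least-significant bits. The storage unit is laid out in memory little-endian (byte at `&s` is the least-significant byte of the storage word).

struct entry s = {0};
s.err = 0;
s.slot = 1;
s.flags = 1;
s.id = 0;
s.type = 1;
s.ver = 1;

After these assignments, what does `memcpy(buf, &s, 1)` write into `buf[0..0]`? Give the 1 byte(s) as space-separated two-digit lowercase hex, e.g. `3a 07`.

d8

err:3 = 0 → 0x0 << 0 → word 0x00
slot:1 = 1 → 0x1 << 3 → word 0x08
flags:1 = 1 → 0x1 << 4 → word 0x18
id:1 = 0 → 0x0 << 5 → word 0x18
type:1 = 1 → 0x1 << 6 → word 0x58
ver:1 = 1 → 0x1 << 7 → word 0xd8
word = 0xd8 → little-endian bytes:
  [0]=0xd8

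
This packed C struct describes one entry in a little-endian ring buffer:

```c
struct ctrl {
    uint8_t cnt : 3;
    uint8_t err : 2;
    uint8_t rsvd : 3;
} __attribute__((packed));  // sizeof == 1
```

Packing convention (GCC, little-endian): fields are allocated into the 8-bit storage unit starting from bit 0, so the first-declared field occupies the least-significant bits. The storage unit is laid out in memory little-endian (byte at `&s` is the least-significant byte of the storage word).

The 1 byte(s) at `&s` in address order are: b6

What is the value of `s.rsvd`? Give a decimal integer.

5

[0]=0xb6 (little-endian) → word 0xb6
cnt [0+:3] = (word>>0) & 0x7 = 6
err [3+:2] = (word>>3) & 0x3 = 2
rsvd [5+:3] = (word>>5) & 0x7 = 5  ←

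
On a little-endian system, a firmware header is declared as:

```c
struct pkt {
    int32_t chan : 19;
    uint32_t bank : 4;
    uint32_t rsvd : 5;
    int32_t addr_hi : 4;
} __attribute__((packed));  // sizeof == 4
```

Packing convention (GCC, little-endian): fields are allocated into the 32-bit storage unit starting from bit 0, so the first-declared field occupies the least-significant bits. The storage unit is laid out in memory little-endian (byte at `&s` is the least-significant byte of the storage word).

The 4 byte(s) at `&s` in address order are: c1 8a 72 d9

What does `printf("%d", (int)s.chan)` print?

[0]=0xc1 [1]=0x8a [2]=0x72 [3]=0xd9 (little-endian) → word 0xd9728ac1
chan [0+:19] = (word>>0) & 0x7ffff = 166593  ←
bank [19+:4] = (word>>19) & 0xf = 14
rsvd [23+:5] = (word>>23) & 0x1f = 18
addr_hi [28+:4] = (word>>28) & 0xf = 13
chan signed 19b, MSB=0: value = 166593

166593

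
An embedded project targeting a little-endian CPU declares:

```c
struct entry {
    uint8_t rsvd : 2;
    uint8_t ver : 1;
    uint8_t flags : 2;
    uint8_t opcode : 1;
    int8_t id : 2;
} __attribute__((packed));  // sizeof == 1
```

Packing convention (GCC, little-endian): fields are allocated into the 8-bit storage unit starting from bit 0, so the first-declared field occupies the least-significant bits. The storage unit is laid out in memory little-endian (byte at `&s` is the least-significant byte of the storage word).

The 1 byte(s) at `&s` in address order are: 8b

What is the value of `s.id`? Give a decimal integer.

[0]=0x8b (little-endian) → word 0x8b
rsvd [0+:2] = (word>>0) & 0x3 = 3
ver [2+:1] = (word>>2) & 0x1 = 0
flags [3+:2] = (word>>3) & 0x3 = 1
opcode [5+:1] = (word>>5) & 0x1 = 0
id [6+:2] = (word>>6) & 0x3 = 2  ←
id signed 2b, MSB=1: 2 - 4 = -2

-2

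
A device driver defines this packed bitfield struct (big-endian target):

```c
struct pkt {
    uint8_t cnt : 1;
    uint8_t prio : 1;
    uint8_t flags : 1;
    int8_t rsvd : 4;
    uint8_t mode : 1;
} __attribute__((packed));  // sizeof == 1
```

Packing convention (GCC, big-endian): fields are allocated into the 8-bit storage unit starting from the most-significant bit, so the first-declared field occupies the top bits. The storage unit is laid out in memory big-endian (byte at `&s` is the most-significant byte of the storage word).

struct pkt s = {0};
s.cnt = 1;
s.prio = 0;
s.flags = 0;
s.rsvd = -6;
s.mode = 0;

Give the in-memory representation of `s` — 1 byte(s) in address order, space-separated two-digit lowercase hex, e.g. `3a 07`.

94

[7+:1] cnt=1 & 0x1 = 0x1; word=0x80
[6+:1] prio=0 & 0x1 = 0x0; word=0x80
[5+:1] flags=0 & 0x1 = 0x0; word=0x80
[1+:4] rsvd=-6 & 0xf = 0xa; word=0x94
[0+:1] mode=0 & 0x1 = 0x0; word=0x94
word = 0x94 → big-endian bytes:
  [0]=0x94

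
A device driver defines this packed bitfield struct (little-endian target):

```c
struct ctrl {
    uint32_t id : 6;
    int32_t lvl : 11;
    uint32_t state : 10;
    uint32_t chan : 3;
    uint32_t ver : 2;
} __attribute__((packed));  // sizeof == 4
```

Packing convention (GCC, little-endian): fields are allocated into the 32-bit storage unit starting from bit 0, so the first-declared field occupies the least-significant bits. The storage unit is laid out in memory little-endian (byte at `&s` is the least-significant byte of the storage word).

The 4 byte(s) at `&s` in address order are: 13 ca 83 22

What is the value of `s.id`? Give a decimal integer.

[0]=0x13 [1]=0xca [2]=0x83 [3]=0x22 (little-endian) → word 0x2283ca13
id [0+:6] = (word>>0) & 0x3f = 19  ←
lvl [6+:11] = (word>>6) & 0x7ff = 1832
state [17+:10] = (word>>17) & 0x3ff = 321
chan [27+:3] = (word>>27) & 0x7 = 4
ver [30+:2] = (word>>30) & 0x3 = 0

19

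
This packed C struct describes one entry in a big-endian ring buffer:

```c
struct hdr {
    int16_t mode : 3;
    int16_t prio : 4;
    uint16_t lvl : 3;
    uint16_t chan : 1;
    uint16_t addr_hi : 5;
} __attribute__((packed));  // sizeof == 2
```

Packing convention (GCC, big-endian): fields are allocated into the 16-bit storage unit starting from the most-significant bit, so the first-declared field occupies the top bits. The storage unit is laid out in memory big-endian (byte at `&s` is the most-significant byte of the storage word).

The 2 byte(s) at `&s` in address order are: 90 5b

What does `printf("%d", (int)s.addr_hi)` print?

[0]=0x90 [1]=0x5b (big-endian) → word 0x905b
mode:3 @ bit 13 → (0x905b>>13)&0x7 = 0x4
prio:4 @ bit 9 → (0x905b>>9)&0xf = 0x8
lvl:3 @ bit 6 → (0x905b>>6)&0x7 = 0x1
chan:1 @ bit 5 → (0x905b>>5)&0x1 = 0x0
addr_hi:5 @ bit 0 → (0x905b>>0)&0x1f = 0x1b  ←

27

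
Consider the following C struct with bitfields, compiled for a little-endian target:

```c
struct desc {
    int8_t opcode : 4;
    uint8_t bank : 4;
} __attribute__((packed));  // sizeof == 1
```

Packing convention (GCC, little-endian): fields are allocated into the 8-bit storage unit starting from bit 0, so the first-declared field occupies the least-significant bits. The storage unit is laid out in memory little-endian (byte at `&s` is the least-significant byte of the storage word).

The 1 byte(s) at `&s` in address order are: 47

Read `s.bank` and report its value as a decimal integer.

4

[0]=0x47 (little-endian) → word 0x47
opcode:4 @ bit 0 → (0x47>>0)&0xf = 0x7
bank:4 @ bit 4 → (0x47>>4)&0xf = 0x4  ←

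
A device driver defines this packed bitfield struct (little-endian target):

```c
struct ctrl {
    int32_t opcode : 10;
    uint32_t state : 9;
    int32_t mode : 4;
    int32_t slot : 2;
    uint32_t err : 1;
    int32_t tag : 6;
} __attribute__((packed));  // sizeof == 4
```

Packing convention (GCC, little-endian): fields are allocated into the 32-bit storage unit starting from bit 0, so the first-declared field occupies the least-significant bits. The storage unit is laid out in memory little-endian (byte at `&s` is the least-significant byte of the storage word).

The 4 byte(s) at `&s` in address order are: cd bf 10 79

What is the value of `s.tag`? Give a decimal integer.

30

[0]=0xcd [1]=0xbf [2]=0x10 [3]=0x79 (little-endian) → word 0x7910bfcd
opcode:10 @ bit 0 → (0x7910bfcd>>0)&0x3ff = 0x3cd
state:9 @ bit 10 → (0x7910bfcd>>10)&0x1ff = 0x2f
mode:4 @ bit 19 → (0x7910bfcd>>19)&0xf = 0x2
slot:2 @ bit 23 → (0x7910bfcd>>23)&0x3 = 0x2
err:1 @ bit 25 → (0x7910bfcd>>25)&0x1 = 0x0
tag:6 @ bit 26 → (0x7910bfcd>>26)&0x3f = 0x1e  ←
tag signed 6b, MSB=0: value = 30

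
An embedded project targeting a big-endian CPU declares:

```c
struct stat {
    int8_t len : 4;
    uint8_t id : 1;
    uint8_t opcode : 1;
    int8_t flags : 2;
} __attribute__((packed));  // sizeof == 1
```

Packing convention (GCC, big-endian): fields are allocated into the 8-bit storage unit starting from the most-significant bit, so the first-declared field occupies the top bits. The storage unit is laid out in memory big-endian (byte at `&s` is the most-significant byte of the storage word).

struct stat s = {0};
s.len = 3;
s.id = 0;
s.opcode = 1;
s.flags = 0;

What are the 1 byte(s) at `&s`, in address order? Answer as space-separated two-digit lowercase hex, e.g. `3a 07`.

34

[4+:4] len=3 & 0xf = 0x3; word=0x30
[3+:1] id=0 & 0x1 = 0x0; word=0x30
[2+:1] opcode=1 & 0x1 = 0x1; word=0x34
[0+:2] flags=0 & 0x3 = 0x0; word=0x34
word = 0x34 → big-endian bytes:
  [0]=0x34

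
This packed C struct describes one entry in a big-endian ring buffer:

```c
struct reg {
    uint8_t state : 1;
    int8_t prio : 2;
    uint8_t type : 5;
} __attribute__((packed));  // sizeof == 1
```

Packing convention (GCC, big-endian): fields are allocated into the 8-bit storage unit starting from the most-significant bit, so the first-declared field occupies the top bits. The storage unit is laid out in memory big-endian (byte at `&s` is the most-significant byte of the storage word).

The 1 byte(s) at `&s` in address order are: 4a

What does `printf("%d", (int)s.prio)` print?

[0]=0x4a (big-endian) → word 0x4a
state [7+:1] = (word>>7) & 0x1 = 0
prio [5+:2] = (word>>5) & 0x3 = 2  ←
type [0+:5] = (word>>0) & 0x1f = 10
prio signed 2b, MSB=1: 2 - 4 = -2

-2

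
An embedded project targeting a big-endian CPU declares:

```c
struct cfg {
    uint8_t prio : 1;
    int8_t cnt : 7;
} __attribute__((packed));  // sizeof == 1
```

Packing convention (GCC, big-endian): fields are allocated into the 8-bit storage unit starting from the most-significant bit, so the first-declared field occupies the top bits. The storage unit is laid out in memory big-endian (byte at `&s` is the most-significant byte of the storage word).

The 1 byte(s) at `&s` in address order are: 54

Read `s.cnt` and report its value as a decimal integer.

-44

[0]=0x54 (big-endian) → word 0x54
prio [7+:1] = (word>>7) & 0x1 = 0
cnt [0+:7] = (word>>0) & 0x7f = 84  ←
cnt signed 7b, MSB=1: 84 - 128 = -44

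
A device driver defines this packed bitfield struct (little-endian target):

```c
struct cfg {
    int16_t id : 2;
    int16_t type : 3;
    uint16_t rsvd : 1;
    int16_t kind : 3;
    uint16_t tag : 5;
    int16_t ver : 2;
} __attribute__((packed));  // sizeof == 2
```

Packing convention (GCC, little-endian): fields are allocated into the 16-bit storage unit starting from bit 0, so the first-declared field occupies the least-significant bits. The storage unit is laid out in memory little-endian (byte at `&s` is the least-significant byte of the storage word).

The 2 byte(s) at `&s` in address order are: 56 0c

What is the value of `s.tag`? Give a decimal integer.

6

[0]=0x56 [1]=0x0c (little-endian) → word 0x0c56
id [0+:2] = (word>>0) & 0x3 = 2
type [2+:3] = (word>>2) & 0x7 = 5
rsvd [5+:1] = (word>>5) & 0x1 = 0
kind [6+:3] = (word>>6) & 0x7 = 1
tag [9+:5] = (word>>9) & 0x1f = 6  ←
ver [14+:2] = (word>>14) & 0x3 = 0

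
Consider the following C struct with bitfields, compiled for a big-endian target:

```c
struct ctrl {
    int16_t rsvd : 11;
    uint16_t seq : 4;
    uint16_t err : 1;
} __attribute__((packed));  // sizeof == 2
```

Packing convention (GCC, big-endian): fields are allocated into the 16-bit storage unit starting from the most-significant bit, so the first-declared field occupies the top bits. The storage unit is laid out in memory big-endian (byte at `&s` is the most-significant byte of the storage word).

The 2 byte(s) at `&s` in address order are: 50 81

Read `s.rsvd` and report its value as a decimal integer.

644

[0]=0x50 [1]=0x81 (big-endian) → word 0x5081
rsvd:11 @ bit 5 → (0x5081>>5)&0x7ff = 0x284  ←
seq:4 @ bit 1 → (0x5081>>1)&0xf = 0x0
err:1 @ bit 0 → (0x5081>>0)&0x1 = 0x1
rsvd signed 11b, MSB=0: value = 644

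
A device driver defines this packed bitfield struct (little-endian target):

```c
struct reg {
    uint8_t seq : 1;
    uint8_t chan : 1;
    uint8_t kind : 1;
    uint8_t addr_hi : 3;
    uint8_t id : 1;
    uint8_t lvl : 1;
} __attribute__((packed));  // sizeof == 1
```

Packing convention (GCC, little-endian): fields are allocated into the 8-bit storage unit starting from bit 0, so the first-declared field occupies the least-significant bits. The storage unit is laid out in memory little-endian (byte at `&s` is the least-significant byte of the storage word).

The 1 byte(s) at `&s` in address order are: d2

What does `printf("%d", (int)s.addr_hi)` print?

2

[0]=0xd2 (little-endian) → word 0xd2
seq [0+:1] = (word>>0) & 0x1 = 0
chan [1+:1] = (word>>1) & 0x1 = 1
kind [2+:1] = (word>>2) & 0x1 = 0
addr_hi [3+:3] = (word>>3) & 0x7 = 2  ←
id [6+:1] = (word>>6) & 0x1 = 1
lvl [7+:1] = (word>>7) & 0x1 = 1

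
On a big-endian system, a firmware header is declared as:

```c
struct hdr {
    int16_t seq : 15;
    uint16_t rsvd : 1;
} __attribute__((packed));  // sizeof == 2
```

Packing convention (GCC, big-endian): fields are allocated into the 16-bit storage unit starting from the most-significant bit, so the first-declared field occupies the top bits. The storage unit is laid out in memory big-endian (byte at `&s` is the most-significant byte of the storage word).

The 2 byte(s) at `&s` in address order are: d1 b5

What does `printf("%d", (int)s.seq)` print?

-5926

[0]=0xd1 [1]=0xb5 (big-endian) → word 0xd1b5
seq [1+:15] = (word>>1) & 0x7fff = 26842  ←
rsvd [0+:1] = (word>>0) & 0x1 = 1
seq signed 15b, MSB=1: 26842 - 32768 = -5926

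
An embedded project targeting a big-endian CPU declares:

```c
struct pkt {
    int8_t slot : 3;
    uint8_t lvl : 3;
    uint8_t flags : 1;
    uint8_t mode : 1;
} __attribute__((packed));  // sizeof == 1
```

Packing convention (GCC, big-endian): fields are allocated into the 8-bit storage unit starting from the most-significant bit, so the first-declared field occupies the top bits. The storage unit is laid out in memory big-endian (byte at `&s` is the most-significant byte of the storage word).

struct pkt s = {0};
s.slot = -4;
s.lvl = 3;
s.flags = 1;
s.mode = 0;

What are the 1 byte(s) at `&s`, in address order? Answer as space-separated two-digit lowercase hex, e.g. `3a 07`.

[5+:3] slot=-4 & 0x7 = 0x4; word=0x80
[2+:3] lvl=3 & 0x7 = 0x3; word=0x8c
[1+:1] flags=1 & 0x1 = 0x1; word=0x8e
[0+:1] mode=0 & 0x1 = 0x0; word=0x8e
word = 0x8e → big-endian bytes:
  [0]=0x8e

8e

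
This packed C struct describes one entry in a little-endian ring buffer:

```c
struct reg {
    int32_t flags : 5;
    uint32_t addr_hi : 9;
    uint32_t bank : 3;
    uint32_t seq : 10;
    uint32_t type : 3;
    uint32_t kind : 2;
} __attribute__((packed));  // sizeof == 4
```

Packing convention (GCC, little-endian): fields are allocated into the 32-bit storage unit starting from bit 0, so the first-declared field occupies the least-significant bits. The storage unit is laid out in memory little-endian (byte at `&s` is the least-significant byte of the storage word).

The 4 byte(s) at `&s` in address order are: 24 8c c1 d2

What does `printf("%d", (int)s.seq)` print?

[0]=0x24 [1]=0x8c [2]=0xc1 [3]=0xd2 (little-endian) → word 0xd2c18c24
flags [0+:5] = (word>>0) & 0x1f = 4
addr_hi [5+:9] = (word>>5) & 0x1ff = 97
bank [14+:3] = (word>>14) & 0x7 = 6
seq [17+:10] = (word>>17) & 0x3ff = 352  ←
type [27+:3] = (word>>27) & 0x7 = 2
kind [30+:2] = (word>>30) & 0x3 = 3

352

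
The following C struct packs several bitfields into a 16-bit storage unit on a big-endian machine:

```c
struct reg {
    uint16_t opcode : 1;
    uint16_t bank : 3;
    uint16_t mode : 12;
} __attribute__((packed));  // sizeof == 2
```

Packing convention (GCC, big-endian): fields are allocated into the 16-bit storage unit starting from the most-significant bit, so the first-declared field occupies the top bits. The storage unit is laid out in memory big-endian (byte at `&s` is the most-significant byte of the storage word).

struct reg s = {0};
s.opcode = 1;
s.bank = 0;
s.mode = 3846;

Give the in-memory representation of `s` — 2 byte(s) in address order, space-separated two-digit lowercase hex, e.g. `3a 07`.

[15+:1] opcode=1 & 0x1 = 0x1; word=0x8000
[12+:3] bank=0 & 0x7 = 0x0; word=0x8000
[0+:12] mode=3846 & 0xfff = 0xf06; word=0x8f06
word = 0x8f06 → big-endian bytes:
  [0]=0x8f  [1]=0x06

8f 06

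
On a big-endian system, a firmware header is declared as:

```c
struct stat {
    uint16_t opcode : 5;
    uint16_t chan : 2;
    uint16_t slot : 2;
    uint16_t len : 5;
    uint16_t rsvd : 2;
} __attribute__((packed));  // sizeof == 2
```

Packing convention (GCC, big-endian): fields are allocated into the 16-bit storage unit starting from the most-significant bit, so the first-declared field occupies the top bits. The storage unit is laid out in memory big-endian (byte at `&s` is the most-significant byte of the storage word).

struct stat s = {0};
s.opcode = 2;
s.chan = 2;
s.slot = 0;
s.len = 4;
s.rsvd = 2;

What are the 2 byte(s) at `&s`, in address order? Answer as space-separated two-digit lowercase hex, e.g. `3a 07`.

14 12

[11+:5] opcode=2 & 0x1f = 0x2; word=0x1000
[9+:2] chan=2 & 0x3 = 0x2; word=0x1400
[7+:2] slot=0 & 0x3 = 0x0; word=0x1400
[2+:5] len=4 & 0x1f = 0x4; word=0x1410
[0+:2] rsvd=2 & 0x3 = 0x2; word=0x1412
word = 0x1412 → big-endian bytes:
  [0]=0x14  [1]=0x12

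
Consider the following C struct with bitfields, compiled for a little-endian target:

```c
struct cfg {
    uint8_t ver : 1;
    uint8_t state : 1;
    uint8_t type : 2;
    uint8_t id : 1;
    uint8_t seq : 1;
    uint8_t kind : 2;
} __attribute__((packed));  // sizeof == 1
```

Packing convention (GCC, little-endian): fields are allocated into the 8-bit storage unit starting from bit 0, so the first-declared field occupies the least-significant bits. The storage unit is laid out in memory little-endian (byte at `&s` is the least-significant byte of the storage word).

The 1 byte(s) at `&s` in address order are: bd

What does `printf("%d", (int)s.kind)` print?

[0]=0xbd (little-endian) → word 0xbd
ver:1 @ bit 0 → (0xbd>>0)&0x1 = 0x1
state:1 @ bit 1 → (0xbd>>1)&0x1 = 0x0
type:2 @ bit 2 → (0xbd>>2)&0x3 = 0x3
id:1 @ bit 4 → (0xbd>>4)&0x1 = 0x1
seq:1 @ bit 5 → (0xbd>>5)&0x1 = 0x1
kind:2 @ bit 6 → (0xbd>>6)&0x3 = 0x2  ←

2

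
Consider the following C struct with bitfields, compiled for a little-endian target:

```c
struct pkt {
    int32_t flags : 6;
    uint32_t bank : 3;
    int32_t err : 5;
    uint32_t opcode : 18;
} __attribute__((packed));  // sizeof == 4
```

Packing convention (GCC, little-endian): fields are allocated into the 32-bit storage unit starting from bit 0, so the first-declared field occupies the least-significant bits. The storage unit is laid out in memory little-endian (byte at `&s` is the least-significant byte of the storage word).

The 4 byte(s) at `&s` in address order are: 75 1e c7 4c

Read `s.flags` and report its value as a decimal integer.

[0]=0x75 [1]=0x1e [2]=0xc7 [3]=0x4c (little-endian) → word 0x4cc71e75
flags [0+:6] = (word>>0) & 0x3f = 53  ←
bank [6+:3] = (word>>6) & 0x7 = 1
err [9+:5] = (word>>9) & 0x1f = 15
opcode [14+:18] = (word>>14) & 0x3ffff = 78620
flags signed 6b, MSB=1: 53 - 64 = -11

-11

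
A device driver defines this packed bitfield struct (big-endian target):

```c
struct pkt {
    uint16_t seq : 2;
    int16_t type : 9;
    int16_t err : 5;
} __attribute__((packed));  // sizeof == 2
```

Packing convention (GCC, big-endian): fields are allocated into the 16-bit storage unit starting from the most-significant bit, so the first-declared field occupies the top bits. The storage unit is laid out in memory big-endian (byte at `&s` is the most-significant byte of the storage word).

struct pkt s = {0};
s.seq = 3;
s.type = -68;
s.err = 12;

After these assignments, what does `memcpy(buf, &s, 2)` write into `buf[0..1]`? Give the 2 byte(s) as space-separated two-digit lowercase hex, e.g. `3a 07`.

seq:2 = 3 → 0x3 << 14 → word 0xc000
type:9 = -68 → 0x1bc << 5 → word 0xf780
err:5 = 12 → 0xc << 0 → word 0xf78c
word = 0xf78c → big-endian bytes:
  [0]=0xf7  [1]=0x8c

f7 8c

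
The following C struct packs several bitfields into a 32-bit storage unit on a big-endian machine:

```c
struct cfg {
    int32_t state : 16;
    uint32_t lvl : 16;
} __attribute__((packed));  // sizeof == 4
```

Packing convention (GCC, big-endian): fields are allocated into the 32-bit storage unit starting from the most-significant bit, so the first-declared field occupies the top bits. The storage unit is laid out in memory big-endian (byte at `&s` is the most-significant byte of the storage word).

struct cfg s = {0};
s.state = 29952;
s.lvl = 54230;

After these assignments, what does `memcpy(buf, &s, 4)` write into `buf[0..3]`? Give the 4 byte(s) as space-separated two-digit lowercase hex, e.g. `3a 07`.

75 00 d3 d6

[16+:16] state=29952 & 0xffff = 0x7500; word=0x75000000
[0+:16] lvl=54230 & 0xffff = 0xd3d6; word=0x7500d3d6
word = 0x7500d3d6 → big-endian bytes:
  [0]=0x75  [1]=0x00  [2]=0xd3  [3]=0xd6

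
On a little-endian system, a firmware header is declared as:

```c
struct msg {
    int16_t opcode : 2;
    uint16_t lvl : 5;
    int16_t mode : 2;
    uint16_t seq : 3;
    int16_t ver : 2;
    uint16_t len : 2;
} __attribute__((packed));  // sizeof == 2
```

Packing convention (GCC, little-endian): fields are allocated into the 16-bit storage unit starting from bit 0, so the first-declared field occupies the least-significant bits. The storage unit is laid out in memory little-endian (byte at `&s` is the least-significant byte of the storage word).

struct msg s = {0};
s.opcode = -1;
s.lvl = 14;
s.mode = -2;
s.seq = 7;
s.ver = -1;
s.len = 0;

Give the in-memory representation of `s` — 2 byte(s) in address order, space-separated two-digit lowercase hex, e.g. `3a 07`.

3b 3f

opcode (2b) val=-1 bits=0x3 at bit 0: 0x0003
lvl (5b) val=14 bits=0xe at bit 2: 0x003b
mode (2b) val=-2 bits=0x2 at bit 7: 0x013b
seq (3b) val=7 bits=0x7 at bit 9: 0x0f3b
ver (2b) val=-1 bits=0x3 at bit 12: 0x3f3b
len (2b) val=0 bits=0x0 at bit 14: 0x3f3b
word = 0x3f3b → little-endian bytes:
  [0]=0x3b  [1]=0x3f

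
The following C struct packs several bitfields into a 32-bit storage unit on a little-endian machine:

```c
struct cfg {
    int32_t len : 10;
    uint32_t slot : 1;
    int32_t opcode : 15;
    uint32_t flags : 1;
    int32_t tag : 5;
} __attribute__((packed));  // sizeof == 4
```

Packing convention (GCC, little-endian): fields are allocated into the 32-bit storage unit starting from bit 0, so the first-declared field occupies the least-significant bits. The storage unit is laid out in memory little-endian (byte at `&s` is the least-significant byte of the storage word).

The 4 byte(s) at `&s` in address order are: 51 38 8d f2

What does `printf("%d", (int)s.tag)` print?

-2

[0]=0x51 [1]=0x38 [2]=0x8d [3]=0xf2 (little-endian) → word 0xf28d3851
len [0+:10] = (word>>0) & 0x3ff = 81
slot [10+:1] = (word>>10) & 0x1 = 0
opcode [11+:15] = (word>>11) & 0x7fff = 20903
flags [26+:1] = (word>>26) & 0x1 = 0
tag [27+:5] = (word>>27) & 0x1f = 30  ←
tag signed 5b, MSB=1: 30 - 32 = -2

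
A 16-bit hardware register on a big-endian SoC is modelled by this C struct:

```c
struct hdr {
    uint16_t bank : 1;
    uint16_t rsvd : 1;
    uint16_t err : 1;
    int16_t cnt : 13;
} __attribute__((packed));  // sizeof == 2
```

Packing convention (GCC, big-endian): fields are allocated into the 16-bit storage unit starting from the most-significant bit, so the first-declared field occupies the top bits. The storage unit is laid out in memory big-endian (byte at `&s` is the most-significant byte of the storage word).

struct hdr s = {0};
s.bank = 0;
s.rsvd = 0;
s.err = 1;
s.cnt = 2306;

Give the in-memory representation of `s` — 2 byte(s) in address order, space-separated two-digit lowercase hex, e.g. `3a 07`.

bank:1 = 0 → 0x0 << 15 → word 0x0000
rsvd:1 = 0 → 0x0 << 14 → word 0x0000
err:1 = 1 → 0x1 << 13 → word 0x2000
cnt:13 = 2306 → 0x902 << 0 → word 0x2902
word = 0x2902 → big-endian bytes:
  [0]=0x29  [1]=0x02

29 02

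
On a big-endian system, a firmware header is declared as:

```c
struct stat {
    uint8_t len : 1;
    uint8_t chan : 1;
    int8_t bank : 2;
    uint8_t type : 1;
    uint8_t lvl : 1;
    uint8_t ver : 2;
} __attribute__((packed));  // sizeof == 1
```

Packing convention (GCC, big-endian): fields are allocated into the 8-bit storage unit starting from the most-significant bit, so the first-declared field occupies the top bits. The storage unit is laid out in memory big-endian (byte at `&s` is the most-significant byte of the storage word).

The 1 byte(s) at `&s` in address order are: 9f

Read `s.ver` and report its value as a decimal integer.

[0]=0x9f (big-endian) → word 0x9f
len [7+:1] = (word>>7) & 0x1 = 1
chan [6+:1] = (word>>6) & 0x1 = 0
bank [4+:2] = (word>>4) & 0x3 = 1
type [3+:1] = (word>>3) & 0x1 = 1
lvl [2+:1] = (word>>2) & 0x1 = 1
ver [0+:2] = (word>>0) & 0x3 = 3  ←

3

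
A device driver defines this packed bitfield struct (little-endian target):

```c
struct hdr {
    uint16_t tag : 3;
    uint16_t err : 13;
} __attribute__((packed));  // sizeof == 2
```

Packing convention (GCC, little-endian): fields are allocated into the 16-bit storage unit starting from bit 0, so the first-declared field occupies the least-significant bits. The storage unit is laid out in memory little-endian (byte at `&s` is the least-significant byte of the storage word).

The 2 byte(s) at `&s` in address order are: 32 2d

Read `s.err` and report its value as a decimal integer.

[0]=0x32 [1]=0x2d (little-endian) → word 0x2d32
tag [0+:3] = (word>>0) & 0x7 = 2
err [3+:13] = (word>>3) & 0x1fff = 1446  ←

1446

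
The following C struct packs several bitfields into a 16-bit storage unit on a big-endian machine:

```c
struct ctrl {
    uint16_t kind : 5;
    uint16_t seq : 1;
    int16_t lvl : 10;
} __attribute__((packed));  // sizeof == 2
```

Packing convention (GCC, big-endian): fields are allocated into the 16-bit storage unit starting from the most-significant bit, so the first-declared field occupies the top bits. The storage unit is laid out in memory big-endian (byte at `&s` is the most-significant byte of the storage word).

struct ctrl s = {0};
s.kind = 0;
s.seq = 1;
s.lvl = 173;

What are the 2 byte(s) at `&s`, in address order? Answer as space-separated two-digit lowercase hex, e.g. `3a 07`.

kind:5 = 0 → 0x0 << 11 → word 0x0000
seq:1 = 1 → 0x1 << 10 → word 0x0400
lvl:10 = 173 → 0xad << 0 → word 0x04ad
word = 0x04ad → big-endian bytes:
  [0]=0x04  [1]=0xad

04 ad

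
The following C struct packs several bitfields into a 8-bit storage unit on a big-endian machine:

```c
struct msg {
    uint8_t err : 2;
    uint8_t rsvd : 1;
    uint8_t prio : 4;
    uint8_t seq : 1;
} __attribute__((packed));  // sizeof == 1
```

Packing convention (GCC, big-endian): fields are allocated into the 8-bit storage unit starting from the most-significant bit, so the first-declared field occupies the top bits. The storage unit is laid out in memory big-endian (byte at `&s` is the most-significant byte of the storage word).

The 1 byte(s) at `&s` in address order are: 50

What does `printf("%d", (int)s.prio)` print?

8

[0]=0x50 (big-endian) → word 0x50
err:2 @ bit 6 → (0x50>>6)&0x3 = 0x1
rsvd:1 @ bit 5 → (0x50>>5)&0x1 = 0x0
prio:4 @ bit 1 → (0x50>>1)&0xf = 0x8  ←
seq:1 @ bit 0 → (0x50>>0)&0x1 = 0x0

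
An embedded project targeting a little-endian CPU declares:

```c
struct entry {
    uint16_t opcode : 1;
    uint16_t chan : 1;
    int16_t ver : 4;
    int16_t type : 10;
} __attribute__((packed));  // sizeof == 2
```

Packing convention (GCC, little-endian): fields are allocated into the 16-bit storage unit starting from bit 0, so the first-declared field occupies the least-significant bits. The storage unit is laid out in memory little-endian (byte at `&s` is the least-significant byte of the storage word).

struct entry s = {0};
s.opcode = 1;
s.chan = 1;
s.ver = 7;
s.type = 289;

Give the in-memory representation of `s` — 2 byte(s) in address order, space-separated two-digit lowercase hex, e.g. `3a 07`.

5f 48

opcode (1b) val=1 bits=0x1 at bit 0: 0x0001
chan (1b) val=1 bits=0x1 at bit 1: 0x0003
ver (4b) val=7 bits=0x7 at bit 2: 0x001f
type (10b) val=289 bits=0x121 at bit 6: 0x485f
word = 0x485f → little-endian bytes:
  [0]=0x5f  [1]=0x48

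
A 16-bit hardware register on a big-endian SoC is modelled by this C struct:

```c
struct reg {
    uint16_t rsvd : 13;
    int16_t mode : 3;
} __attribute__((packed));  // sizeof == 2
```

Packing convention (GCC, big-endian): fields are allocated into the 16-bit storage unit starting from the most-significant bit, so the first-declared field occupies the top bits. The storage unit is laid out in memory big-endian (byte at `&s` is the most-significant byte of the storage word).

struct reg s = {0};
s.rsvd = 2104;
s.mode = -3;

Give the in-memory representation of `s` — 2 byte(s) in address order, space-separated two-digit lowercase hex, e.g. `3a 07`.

rsvd (13b) val=2104 bits=0x838 at bit 3: 0x41c0
mode (3b) val=-3 bits=0x5 at bit 0: 0x41c5
word = 0x41c5 → big-endian bytes:
  [0]=0x41  [1]=0xc5

41 c5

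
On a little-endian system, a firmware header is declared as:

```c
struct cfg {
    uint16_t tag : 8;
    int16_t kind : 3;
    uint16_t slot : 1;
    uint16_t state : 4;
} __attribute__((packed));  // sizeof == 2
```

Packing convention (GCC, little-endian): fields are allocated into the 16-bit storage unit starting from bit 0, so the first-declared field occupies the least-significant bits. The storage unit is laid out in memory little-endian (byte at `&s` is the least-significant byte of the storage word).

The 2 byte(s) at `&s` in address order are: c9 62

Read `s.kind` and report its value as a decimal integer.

2

[0]=0xc9 [1]=0x62 (little-endian) → word 0x62c9
tag:8 @ bit 0 → (0x62c9>>0)&0xff = 0xc9
kind:3 @ bit 8 → (0x62c9>>8)&0x7 = 0x2  ←
slot:1 @ bit 11 → (0x62c9>>11)&0x1 = 0x0
state:4 @ bit 12 → (0x62c9>>12)&0xf = 0x6
kind signed 3b, MSB=0: value = 2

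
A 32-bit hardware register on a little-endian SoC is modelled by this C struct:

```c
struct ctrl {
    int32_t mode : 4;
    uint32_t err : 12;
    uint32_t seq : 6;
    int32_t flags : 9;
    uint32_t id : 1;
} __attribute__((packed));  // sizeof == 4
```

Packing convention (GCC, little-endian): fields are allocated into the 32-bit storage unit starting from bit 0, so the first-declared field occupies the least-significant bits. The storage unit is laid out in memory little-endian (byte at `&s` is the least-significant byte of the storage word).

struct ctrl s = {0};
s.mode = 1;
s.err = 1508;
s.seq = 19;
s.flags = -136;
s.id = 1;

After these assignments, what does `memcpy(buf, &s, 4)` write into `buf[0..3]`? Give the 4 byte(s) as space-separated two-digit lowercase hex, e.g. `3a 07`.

mode (4b) val=1 bits=0x1 at bit 0: 0x00000001
err (12b) val=1508 bits=0x5e4 at bit 4: 0x00005e41
seq (6b) val=19 bits=0x13 at bit 16: 0x00135e41
flags (9b) val=-136 bits=0x178 at bit 22: 0x5e135e41
id (1b) val=1 bits=0x1 at bit 31: 0xde135e41
word = 0xde135e41 → little-endian bytes:
  [0]=0x41  [1]=0x5e  [2]=0x13  [3]=0xde

41 5e 13 de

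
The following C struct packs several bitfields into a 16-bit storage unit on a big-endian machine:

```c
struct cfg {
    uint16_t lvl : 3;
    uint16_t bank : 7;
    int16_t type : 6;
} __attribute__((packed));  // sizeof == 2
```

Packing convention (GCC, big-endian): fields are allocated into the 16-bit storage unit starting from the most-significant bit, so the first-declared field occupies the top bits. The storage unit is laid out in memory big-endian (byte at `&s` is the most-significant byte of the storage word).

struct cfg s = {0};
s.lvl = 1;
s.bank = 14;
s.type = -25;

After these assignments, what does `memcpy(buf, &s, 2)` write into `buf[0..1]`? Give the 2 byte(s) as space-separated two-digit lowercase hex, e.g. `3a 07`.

23 a7

lvl:3 = 1 → 0x1 << 13 → word 0x2000
bank:7 = 14 → 0xe << 6 → word 0x2380
type:6 = -25 → 0x27 << 0 → word 0x23a7
word = 0x23a7 → big-endian bytes:
  [0]=0x23  [1]=0xa7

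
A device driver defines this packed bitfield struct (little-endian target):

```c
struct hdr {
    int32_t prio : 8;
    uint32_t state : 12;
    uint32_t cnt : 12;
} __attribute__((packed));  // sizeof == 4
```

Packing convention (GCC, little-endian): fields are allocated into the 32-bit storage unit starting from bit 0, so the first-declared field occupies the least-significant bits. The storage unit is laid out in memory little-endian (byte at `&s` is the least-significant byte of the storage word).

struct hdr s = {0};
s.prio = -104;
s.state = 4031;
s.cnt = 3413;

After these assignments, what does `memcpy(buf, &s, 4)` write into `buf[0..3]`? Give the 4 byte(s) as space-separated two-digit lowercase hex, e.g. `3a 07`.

prio:8 = -104 → 0x98 << 0 → word 0x00000098
state:12 = 4031 → 0xfbf << 8 → word 0x000fbf98
cnt:12 = 3413 → 0xd55 << 20 → word 0xd55fbf98
word = 0xd55fbf98 → little-endian bytes:
  [0]=0x98  [1]=0xbf  [2]=0x5f  [3]=0xd5

98 bf 5f d5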